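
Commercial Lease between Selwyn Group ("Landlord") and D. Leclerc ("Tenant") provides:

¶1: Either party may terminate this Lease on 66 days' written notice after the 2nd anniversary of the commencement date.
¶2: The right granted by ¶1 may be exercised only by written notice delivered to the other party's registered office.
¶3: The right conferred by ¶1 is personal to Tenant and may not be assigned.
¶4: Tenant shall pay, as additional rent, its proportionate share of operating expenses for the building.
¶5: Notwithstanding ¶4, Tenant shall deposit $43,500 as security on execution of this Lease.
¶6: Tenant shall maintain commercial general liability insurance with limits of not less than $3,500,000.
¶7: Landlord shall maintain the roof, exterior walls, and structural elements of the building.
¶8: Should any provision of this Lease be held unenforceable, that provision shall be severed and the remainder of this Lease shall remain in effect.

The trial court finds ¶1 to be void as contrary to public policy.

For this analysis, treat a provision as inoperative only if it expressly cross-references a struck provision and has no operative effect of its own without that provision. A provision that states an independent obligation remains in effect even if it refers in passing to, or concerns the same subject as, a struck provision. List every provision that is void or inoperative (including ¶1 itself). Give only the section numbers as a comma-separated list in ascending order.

1, 2, 3

¶1 is struck. ¶2 operates only by reference to ¶1, so it falls with ¶1. ¶3 has no operative effect of its own apart from ¶1 and is therefore inoperative. ¶8 is a severability clause and preserves every provision that can still be given independent effect. That leaves ¶4, ¶5, ¶6, ¶7, and ¶8 in effect.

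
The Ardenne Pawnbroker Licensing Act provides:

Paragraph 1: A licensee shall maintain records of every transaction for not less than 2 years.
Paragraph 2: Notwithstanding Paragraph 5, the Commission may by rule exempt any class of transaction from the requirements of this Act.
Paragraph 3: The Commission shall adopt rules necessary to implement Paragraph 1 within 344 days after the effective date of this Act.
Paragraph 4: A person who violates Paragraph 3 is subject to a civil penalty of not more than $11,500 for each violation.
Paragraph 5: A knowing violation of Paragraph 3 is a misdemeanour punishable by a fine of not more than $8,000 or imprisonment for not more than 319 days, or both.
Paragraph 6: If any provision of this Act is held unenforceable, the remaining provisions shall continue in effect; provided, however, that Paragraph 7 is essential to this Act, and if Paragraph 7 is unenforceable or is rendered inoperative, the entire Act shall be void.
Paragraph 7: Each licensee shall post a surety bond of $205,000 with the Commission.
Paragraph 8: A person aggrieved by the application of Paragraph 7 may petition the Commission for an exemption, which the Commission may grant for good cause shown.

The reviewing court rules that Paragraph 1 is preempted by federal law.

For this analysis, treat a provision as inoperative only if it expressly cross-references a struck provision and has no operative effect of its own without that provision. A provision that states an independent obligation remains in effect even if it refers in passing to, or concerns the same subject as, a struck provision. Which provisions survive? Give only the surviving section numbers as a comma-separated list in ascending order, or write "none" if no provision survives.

Paragraph 1 is struck. Paragraph 3 has no operative effect of its own apart from Paragraph 1 and is therefore inoperative. Paragraph 4 merely fixes the civil penalty for violating Paragraph 3; with Paragraph 3 gone it has nothing to operate on and falls away. Paragraph 5 has no operative effect of its own apart from Paragraph 3 and is therefore inoperative. Although Paragraph 2 refers to Paragraph 5, its operative terms do not depend on Paragraph 5, so it remains in effect. Paragraph 6 makes Paragraph 7 an essential term, but Paragraph 7 is unaffected, so the severability proviso in Paragraph 6 preserves the remaining provisions. Paragraph 2, Paragraph 6, Paragraph 7, and Paragraph 8 remain in effect.

2, 6, 7, 8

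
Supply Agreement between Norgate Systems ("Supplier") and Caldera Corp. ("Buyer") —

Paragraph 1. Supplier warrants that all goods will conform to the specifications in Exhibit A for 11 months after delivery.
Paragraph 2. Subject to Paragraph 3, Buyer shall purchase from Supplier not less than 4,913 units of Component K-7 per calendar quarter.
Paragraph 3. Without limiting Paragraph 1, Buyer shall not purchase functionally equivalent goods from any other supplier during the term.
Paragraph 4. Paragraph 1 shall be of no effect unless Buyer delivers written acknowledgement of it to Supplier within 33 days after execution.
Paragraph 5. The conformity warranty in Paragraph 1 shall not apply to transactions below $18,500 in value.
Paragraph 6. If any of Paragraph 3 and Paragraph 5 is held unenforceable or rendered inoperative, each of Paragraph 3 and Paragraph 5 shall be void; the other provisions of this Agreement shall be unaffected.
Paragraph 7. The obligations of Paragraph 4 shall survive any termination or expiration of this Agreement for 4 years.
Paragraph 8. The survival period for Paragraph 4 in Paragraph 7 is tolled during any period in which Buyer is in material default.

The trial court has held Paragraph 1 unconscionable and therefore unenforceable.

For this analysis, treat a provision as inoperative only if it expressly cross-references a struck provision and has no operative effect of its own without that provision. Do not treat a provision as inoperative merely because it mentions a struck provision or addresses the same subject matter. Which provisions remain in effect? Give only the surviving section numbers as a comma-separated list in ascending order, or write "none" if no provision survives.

Paragraph 1 is struck. Paragraph 4 operates only by reference to Paragraph 1, so it falls with Paragraph 1. Paragraph 5 has no operative effect of its own apart from Paragraph 1 and is therefore inoperative. Paragraph 7 has no operative effect of its own apart from Paragraph 4 and is therefore inoperative. Paragraph 8 does nothing except set the tolling of the survival period for Paragraph 4 by reference to Paragraph 7; with Paragraph 7 gone it has no independent effect and is inoperative. Paragraph 2 mentions Paragraph 3 but its own obligation stands independently of Paragraph 3, so Paragraph 2 is not affected. Paragraph 6 declares Paragraph 3 and Paragraph 5 mutually dependent; since one of them has fallen, all of them are of no effect. That brings down Paragraph 3 as well. The remainder continues in force under Paragraph 6. The provisions still in force are Paragraph 2 and Paragraph 6.

2, 6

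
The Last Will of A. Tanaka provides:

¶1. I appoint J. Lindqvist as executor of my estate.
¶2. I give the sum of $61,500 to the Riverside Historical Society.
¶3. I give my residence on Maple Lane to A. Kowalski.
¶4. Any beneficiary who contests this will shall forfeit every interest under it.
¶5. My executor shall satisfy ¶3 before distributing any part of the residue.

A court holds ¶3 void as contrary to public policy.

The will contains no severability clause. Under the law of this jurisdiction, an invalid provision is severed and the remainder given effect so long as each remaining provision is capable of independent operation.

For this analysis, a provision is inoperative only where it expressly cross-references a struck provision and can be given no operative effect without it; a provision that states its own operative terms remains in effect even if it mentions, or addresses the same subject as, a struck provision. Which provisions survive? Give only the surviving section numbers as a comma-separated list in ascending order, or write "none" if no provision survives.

¶3 is struck. ¶5 merely fixes the priority direction for ¶3; with ¶3 gone it has nothing to operate on and falls away. Under the stated default rule, only provisions that cannot operate independently fall away; the rest are enforced. The provisions still in force are ¶1, ¶2, and ¶4.

1, 2, 4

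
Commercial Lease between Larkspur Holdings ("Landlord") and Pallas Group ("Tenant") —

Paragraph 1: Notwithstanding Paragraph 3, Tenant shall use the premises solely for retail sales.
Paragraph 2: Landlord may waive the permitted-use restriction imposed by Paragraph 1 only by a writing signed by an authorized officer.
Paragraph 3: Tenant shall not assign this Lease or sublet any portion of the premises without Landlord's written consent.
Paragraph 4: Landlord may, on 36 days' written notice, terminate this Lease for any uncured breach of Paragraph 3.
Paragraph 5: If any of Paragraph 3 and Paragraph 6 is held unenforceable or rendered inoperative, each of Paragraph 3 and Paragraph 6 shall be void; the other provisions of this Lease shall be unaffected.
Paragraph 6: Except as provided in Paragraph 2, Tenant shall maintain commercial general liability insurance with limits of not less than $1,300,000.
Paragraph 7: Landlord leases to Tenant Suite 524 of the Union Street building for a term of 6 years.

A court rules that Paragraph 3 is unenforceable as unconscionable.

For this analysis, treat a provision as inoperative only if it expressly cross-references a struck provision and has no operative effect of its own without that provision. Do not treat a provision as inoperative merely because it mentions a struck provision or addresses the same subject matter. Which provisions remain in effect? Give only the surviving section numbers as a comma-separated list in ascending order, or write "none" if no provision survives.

1, 2, 5, 7

Paragraph 3 is struck. The only function of Paragraph 4 is the termination right for breach of Paragraph 3, so it cannot stand once Paragraph 3 is removed. Although Paragraph 1 refers to Paragraph 3, its operative terms do not depend on Paragraph 3, so it remains in effect. Paragraph 5 declares Paragraph 3 and Paragraph 6 mutually dependent; since one of them has fallen, all of them are of no effect. That brings down Paragraph 6 as well. The remainder continues in force under Paragraph 5. The provisions still in force are Paragraph 1, Paragraph 2, Paragraph 5, and Paragraph 7.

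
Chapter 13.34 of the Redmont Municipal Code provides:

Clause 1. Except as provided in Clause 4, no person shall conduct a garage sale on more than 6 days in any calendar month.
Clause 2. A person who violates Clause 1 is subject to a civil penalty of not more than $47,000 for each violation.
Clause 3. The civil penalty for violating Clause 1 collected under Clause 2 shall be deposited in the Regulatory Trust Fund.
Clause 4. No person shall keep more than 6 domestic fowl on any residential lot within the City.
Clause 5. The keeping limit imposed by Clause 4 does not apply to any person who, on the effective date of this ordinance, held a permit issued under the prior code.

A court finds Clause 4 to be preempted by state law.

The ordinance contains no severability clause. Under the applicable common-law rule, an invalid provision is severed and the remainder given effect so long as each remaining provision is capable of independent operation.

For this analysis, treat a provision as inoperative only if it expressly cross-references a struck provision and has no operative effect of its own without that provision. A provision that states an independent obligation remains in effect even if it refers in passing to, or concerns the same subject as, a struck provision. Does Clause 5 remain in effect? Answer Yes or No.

Clause 4 is struck. Clause 5 merely fixes the grandfather exemption from Clause 4; with Clause 4 gone it has nothing to operate on and falls away. Although Clause 1 refers to Clause 4, its operative terms do not depend on Clause 4, so it remains in effect. Under the stated default rule, only provisions that cannot operate independently fall away; the rest are enforced. Clause 1, Clause 2, and Clause 3 remain in effect. Clause 5 is among the inoperative provisions, so the answer is no.

No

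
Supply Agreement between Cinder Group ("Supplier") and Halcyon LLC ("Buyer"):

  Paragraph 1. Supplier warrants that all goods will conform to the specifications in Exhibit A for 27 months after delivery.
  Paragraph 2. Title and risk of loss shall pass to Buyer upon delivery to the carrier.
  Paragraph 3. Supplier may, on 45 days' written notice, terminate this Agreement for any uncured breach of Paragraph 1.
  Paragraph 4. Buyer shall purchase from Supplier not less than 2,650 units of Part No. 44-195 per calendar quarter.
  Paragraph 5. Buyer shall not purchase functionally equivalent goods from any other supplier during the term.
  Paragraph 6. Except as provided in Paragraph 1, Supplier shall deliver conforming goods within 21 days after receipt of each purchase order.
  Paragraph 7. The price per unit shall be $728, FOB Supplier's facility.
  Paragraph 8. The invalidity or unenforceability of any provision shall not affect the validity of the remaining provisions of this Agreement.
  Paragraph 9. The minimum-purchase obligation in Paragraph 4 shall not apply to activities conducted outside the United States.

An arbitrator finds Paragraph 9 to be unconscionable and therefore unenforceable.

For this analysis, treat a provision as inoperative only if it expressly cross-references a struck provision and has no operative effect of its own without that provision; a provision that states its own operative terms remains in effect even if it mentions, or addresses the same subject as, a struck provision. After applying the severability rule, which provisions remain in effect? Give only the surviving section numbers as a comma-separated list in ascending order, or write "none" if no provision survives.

1, 2, 3, 4, 5, 6, 7, 8

Paragraph 9 is struck. Nothing else in the Agreement is defined by reference to Paragraph 9. Under the severability clause in Paragraph 8, the remaining provisions continue in force. Paragraph 1, Paragraph 2, Paragraph 3, Paragraph 4, Paragraph 5, Paragraph 6, Paragraph 7, and Paragraph 8 remain in effect.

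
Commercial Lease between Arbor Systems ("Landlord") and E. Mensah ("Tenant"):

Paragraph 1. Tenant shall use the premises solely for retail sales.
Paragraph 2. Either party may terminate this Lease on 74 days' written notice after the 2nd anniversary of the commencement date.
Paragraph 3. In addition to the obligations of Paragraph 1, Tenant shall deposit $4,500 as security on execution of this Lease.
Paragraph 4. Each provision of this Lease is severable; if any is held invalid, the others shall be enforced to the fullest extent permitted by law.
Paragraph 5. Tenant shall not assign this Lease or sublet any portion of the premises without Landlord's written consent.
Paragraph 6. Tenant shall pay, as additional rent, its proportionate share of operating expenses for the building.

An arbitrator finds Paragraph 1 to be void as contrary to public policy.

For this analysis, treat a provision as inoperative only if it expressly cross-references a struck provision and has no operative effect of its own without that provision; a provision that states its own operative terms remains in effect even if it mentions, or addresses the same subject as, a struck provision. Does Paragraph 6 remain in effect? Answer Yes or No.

Paragraph 1 is struck. Although Paragraph 3 refers to Paragraph 1, its operative terms do not depend on Paragraph 1, so it remains in effect. No other provision's operative terms depend on Paragraph 1. Under the severability clause in Paragraph 4, the remaining provisions continue in force. Paragraph 2, Paragraph 3, Paragraph 4, Paragraph 5, and Paragraph 6 remain in effect. Paragraph 6 is among the surviving provisions, so the answer is yes.

Yes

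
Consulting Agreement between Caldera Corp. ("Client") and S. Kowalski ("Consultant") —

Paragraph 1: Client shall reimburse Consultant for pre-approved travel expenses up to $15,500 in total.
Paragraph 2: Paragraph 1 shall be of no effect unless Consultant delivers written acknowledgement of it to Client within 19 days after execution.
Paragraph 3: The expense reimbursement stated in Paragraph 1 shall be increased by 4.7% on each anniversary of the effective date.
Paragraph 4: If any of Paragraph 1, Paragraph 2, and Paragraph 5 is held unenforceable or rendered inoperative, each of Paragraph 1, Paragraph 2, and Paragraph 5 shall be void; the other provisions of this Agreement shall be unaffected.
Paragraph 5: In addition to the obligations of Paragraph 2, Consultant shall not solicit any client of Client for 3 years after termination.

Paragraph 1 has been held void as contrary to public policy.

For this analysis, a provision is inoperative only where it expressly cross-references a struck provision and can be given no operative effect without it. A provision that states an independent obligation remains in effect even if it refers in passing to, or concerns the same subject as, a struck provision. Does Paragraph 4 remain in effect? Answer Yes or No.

Paragraph 1 is struck. The only function of Paragraph 2 is the acknowledgement condition for Paragraph 1, so it cannot stand once Paragraph 1 is removed. The whole of Paragraph 3 is the escalation of the expense reimbursement, defined by reference to Paragraph 1, so Paragraph 3 cannot stand once Paragraph 1 is removed. Paragraph 4 declares Paragraph 1, Paragraph 2, and Paragraph 5 mutually dependent; since one of them has fallen, all of them are of no effect. That brings down Paragraph 5 as well. The remainder continues in force under Paragraph 4. Only Paragraph 4 remains in effect. Paragraph 4 is among the surviving provisions, so the answer is yes.

Yes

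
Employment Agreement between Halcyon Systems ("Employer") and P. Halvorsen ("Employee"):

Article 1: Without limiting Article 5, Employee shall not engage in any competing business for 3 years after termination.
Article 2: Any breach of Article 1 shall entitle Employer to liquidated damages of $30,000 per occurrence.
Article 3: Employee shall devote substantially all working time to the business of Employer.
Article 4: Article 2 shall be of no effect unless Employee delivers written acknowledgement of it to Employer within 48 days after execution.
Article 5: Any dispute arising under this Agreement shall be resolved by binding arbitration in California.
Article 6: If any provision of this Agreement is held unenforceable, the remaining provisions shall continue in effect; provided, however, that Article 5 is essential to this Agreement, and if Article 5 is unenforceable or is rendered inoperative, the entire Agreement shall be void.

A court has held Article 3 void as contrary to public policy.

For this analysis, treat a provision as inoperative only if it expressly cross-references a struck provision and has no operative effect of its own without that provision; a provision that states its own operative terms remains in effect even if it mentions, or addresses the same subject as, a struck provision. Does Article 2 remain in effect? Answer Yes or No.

Article 3 is struck. No other provision's operative terms depend on Article 3. Article 6 makes Article 5 an essential term, but Article 5 is unaffected, so the severability proviso in Article 6 preserves the remaining provisions. That leaves Article 1, Article 2, Article 4, Article 5, and Article 6 in effect. Article 2 is among the surviving provisions, so the answer is yes.

Yes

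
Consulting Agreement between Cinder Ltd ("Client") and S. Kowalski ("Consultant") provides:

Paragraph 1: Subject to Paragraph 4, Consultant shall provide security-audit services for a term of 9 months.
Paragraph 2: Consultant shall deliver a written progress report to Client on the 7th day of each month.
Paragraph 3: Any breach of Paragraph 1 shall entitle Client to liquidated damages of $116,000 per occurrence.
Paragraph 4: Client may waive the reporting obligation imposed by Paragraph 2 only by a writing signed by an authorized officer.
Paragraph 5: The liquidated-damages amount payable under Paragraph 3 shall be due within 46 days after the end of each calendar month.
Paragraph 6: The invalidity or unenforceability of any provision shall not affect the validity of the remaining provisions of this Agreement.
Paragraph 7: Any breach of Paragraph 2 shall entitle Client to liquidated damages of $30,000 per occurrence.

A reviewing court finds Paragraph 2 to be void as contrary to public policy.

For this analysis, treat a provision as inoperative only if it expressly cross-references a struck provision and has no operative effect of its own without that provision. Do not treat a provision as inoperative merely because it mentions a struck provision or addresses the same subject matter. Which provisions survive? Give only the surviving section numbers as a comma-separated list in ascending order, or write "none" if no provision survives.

Paragraph 2 is struck. The only function of Paragraph 4 is the waiver condition for Paragraph 2, so it cannot stand once Paragraph 2 is removed. Paragraph 7 does nothing except set the liquidated-damages amount by reference to Paragraph 2; with Paragraph 2 gone it has no independent effect and is inoperative. Although Paragraph 1 refers to Paragraph 4, its operative terms do not depend on Paragraph 4, so it remains in effect. Under the severability clause in Paragraph 6, the remaining provisions continue in force. Paragraph 1, Paragraph 3, Paragraph 5, and Paragraph 6 remain in effect.

1, 3, 5, 6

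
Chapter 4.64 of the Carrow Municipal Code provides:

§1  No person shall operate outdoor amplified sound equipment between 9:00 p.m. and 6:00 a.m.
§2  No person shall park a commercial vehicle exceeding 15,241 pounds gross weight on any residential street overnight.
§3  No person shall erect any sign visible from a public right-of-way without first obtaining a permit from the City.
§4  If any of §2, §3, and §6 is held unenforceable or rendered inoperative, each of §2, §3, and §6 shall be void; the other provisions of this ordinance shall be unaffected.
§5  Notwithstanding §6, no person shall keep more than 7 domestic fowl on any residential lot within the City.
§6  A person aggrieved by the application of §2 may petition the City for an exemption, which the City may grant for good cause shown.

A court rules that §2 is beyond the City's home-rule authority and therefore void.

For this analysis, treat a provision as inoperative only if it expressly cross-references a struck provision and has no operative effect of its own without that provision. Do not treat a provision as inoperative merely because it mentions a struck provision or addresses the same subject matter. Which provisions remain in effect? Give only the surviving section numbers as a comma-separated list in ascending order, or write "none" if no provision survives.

§2 is struck. §6 operates only by reference to §2, so it falls with §2. §5 mentions §6 but its own obligation stands independently of §6, so §5 is not affected. §4 declares §2, §3, and §6 mutually dependent; since one of them has fallen, all of them are of no effect. That brings down §3 as well. The remainder continues in force under §4. §1, §4, and §5 remain in effect.

1, 4, 5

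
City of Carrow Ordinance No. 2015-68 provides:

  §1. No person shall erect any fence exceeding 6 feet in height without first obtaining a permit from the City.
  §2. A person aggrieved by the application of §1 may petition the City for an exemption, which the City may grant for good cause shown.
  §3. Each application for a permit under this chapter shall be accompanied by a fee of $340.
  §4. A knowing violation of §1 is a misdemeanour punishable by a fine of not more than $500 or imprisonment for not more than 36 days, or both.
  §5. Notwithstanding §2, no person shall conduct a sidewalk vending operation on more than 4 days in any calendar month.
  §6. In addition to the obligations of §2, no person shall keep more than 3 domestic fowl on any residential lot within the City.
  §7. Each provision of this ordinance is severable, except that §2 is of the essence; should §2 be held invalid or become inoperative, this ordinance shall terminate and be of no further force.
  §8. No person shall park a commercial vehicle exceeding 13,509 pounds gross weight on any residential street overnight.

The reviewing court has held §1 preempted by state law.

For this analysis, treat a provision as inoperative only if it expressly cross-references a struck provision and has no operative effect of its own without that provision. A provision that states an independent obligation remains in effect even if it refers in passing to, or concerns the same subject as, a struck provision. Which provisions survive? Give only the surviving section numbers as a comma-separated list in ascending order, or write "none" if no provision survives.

§1 is struck. §2 has no operative effect of its own apart from §1 and is therefore inoperative. The only function of §4 is the criminal penalty for violating §1, so it cannot stand once §1 is removed. §7 makes §2 an essential term, and §2 has been rendered inoperative by the cascade; under §7, the entire ordinance is therefore void. No provision of the ordinance survives.

none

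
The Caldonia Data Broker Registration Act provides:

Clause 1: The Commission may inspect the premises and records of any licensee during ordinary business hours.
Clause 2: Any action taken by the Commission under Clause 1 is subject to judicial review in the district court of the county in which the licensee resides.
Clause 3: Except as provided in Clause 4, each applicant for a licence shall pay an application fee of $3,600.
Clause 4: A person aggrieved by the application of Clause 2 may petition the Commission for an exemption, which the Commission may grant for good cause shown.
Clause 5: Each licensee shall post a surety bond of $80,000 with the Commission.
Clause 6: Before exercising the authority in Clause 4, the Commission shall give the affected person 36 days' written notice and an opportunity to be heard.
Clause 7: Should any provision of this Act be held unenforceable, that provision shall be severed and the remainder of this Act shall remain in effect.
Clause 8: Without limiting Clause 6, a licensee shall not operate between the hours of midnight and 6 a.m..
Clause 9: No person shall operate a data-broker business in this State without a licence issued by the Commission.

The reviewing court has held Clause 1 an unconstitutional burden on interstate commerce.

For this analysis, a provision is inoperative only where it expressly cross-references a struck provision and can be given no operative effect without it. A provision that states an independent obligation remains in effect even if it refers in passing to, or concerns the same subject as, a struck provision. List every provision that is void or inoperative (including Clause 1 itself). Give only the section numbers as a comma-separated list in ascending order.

Clause 1 is struck. The only function of Clause 2 is the judicial-review right for Clause 1, so it cannot stand once Clause 1 is removed. The only function of Clause 4 is the exemption procedure for Clause 2, so it cannot stand once Clause 2 is removed. Clause 6 operates only by reference to Clause 4, so it falls with Clause 4. Although Clause 3 refers to Clause 4, its operative terms do not depend on Clause 4, so it remains in effect. Clause 8 mentions Clause 6 but its own obligation stands independently of Clause 6, so Clause 8 is not affected. Under the severability clause in Clause 7, the remaining provisions continue in force. The provisions still in force are Clause 3, Clause 5, Clause 7, Clause 8, and Clause 9.

1, 2, 4, 6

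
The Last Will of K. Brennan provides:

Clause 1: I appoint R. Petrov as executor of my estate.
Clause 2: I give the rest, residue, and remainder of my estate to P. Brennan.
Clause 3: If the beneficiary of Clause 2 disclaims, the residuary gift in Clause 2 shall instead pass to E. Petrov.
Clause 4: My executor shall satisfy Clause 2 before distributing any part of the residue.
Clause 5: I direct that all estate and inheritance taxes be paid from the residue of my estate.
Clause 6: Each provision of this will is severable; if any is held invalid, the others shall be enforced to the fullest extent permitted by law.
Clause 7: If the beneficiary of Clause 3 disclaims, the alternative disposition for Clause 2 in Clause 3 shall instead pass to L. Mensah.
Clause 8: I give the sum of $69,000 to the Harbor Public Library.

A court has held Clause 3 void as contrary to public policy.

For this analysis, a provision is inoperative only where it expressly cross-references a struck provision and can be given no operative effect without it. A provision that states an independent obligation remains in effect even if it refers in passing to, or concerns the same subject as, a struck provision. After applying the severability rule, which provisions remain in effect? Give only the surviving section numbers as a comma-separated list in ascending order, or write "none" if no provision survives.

Clause 3 is struck. Clause 7 operates only by reference to Clause 3, so it falls with Clause 3. Clause 6 is a severability clause and preserves every provision that can still be given independent effect. The provisions still in force are Clause 1, Clause 2, Clause 4, Clause 5, Clause 6, and Clause 8.

1, 2, 4, 5, 6, 8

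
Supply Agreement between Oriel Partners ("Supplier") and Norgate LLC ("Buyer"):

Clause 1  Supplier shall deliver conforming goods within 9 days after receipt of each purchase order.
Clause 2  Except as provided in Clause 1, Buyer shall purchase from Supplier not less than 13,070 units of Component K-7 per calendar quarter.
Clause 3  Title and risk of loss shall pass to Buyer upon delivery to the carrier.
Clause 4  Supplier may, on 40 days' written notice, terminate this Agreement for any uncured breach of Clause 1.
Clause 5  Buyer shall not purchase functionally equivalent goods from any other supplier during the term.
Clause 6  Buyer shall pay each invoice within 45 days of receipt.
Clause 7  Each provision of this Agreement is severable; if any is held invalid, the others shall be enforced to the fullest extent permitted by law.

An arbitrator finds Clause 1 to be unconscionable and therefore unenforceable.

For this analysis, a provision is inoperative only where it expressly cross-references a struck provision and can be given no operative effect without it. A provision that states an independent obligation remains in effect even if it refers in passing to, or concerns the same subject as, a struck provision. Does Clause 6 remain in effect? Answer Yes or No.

Clause 1 is struck. Clause 4 has no operative effect of its own apart from Clause 1 and is therefore inoperative. Clause 2 mentions Clause 1 but its own obligation stands independently of Clause 1, so Clause 2 is not affected. Clause 7 is a severability clause and preserves every provision that can still be given independent effect. The provisions still in force are Clause 2, Clause 3, Clause 5, Clause 6, and Clause 7. Clause 6 is among the surviving provisions, so the answer is yes.

Yes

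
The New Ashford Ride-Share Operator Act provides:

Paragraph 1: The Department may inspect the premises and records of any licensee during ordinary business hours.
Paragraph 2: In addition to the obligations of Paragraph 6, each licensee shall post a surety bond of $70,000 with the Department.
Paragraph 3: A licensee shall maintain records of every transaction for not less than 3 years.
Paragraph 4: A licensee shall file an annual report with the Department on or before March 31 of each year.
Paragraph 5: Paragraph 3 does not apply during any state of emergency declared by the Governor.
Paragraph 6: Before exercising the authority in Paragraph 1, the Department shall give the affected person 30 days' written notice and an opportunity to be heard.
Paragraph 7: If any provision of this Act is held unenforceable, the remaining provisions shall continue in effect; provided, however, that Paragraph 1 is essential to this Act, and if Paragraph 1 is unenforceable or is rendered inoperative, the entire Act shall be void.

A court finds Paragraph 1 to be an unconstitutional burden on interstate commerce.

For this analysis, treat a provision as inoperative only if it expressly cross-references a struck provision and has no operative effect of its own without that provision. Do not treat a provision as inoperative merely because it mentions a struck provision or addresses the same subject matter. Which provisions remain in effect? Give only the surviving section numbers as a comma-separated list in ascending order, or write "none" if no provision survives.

none

Paragraph 1 is struck. Paragraph 6 merely fixes the notice-and-hearing requirement for Paragraph 1; with Paragraph 1 gone it has nothing to operate on and falls away. Paragraph 7 makes Paragraph 1 an essential term, and Paragraph 1 is the provision held invalid; under Paragraph 7, the entire Act is therefore void. No provision of the Act survives.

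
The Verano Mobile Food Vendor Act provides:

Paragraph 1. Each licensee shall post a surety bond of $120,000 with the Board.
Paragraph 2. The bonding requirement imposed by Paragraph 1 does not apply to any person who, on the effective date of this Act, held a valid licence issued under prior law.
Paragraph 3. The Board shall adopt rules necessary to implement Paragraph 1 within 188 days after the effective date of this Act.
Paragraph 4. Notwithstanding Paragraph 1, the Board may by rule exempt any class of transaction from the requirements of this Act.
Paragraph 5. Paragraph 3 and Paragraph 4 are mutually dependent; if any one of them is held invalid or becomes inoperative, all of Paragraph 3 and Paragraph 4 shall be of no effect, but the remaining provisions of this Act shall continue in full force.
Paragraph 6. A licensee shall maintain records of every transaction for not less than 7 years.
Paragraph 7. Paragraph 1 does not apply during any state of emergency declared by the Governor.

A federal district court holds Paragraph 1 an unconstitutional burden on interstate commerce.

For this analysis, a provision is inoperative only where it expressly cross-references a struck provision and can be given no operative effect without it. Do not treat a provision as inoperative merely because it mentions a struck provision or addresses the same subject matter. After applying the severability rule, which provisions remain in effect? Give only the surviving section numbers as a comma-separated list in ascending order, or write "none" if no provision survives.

5, 6

Paragraph 1 is struck. Paragraph 2 has no operative effect of its own apart from Paragraph 1 and is therefore inoperative. Paragraph 3 operates only by reference to Paragraph 1, so it falls with Paragraph 1. Paragraph 7 has no operative effect of its own apart from Paragraph 1 and is therefore inoperative. Paragraph 5 declares Paragraph 3 and Paragraph 4 mutually dependent; since one of them has fallen, all of them are of no effect. That brings down Paragraph 4 as well. The remainder continues in force under Paragraph 5. That leaves Paragraph 5 and Paragraph 6 in effect.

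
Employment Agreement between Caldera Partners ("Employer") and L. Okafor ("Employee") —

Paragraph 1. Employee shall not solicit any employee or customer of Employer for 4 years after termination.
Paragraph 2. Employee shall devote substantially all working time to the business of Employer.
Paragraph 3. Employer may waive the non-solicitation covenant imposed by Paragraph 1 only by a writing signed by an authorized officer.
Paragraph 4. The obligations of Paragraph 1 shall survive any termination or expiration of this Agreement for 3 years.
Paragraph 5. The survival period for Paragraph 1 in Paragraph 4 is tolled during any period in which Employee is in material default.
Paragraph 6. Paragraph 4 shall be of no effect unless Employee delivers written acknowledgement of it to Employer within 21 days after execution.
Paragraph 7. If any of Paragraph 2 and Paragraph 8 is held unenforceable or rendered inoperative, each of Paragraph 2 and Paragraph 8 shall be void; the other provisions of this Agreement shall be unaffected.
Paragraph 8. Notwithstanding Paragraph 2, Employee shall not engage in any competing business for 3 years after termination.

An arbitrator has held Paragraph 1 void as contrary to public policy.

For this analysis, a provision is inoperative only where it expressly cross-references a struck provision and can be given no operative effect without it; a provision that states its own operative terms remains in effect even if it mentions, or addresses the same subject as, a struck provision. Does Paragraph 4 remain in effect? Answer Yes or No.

No

Paragraph 1 is struck. Paragraph 3 operates only by reference to Paragraph 1, so it falls with Paragraph 1. Paragraph 4 merely fixes the survival period for Paragraph 1; with Paragraph 1 gone it has nothing to operate on and falls away. Paragraph 5 does nothing except set the tolling of the survival period for Paragraph 1 by reference to Paragraph 4; with Paragraph 4 gone it has no independent effect and is inoperative. The only function of Paragraph 6 is the acknowledgement condition for Paragraph 4, so it cannot stand once Paragraph 4 is removed. Paragraph 7 ties Paragraph 2 and Paragraph 8 together, but none of those is affected here; the remaining provisions continue in force under Paragraph 7. The provisions still in force are Paragraph 2, Paragraph 7, and Paragraph 8. Paragraph 4 is among the inoperative provisions, so the answer is no.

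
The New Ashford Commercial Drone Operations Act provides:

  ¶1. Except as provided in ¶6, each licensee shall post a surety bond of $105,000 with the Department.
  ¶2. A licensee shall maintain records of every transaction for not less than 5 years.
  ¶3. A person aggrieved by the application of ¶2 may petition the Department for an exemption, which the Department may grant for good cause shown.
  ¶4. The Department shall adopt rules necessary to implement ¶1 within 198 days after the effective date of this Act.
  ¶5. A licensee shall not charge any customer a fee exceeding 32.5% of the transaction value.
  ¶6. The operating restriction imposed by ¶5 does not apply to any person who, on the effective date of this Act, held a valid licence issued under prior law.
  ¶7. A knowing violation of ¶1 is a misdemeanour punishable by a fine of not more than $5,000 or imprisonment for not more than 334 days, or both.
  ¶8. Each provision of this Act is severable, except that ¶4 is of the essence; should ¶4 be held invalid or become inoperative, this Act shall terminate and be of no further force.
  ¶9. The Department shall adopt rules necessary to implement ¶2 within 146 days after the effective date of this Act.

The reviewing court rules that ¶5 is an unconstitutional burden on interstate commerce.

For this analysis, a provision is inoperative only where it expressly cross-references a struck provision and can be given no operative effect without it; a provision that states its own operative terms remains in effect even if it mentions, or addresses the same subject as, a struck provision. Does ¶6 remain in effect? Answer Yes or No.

No

¶5 is struck. ¶6 has no operative effect of its own apart from ¶5 and is therefore inoperative. ¶1 mentions ¶6 but its own obligation stands independently of ¶6, so ¶1 is not affected. ¶8 makes ¶4 an essential term, but ¶4 is unaffected, so the severability proviso in ¶8 preserves the remaining provisions. That leaves ¶1, ¶2, ¶3, ¶4, ¶7, ¶8, and ¶9 in effect. ¶6 is among the inoperative provisions, so the answer is no.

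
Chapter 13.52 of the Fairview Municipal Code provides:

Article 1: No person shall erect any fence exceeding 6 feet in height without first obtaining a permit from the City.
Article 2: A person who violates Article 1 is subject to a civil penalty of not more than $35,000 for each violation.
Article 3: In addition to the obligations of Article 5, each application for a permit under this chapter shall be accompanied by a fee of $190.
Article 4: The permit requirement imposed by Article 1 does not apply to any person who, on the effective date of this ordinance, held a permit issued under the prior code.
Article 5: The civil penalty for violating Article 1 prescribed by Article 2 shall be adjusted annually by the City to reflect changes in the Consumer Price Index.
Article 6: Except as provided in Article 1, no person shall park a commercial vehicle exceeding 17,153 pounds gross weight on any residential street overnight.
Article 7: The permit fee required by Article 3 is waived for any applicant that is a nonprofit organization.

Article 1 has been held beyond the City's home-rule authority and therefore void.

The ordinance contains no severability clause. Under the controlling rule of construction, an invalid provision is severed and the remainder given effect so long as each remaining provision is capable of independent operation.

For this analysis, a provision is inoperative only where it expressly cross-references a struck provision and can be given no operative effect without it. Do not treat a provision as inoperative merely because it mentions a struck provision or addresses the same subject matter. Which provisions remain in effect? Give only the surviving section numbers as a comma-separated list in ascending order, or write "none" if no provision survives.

3, 6, 7

Article 1 is struck. Article 2 merely fixes the civil penalty for violating Article 1; with Article 1 gone it has nothing to operate on and falls away. The only function of Article 4 is the grandfather exemption from Article 1, so it cannot stand once Article 1 is removed. Article 5 operates only by reference to Article 2, so it falls with Article 2. Article 3 mentions Article 5 but its own obligation stands independently of Article 5, so Article 3 is not affected. Article 6 mentions Article 1 but its own obligation stands independently of Article 1, so Article 6 is not affected. Under the stated default rule, only provisions that cannot operate independently fall away; the rest are enforced. The provisions still in force are Article 3, Article 6, and Article 7.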